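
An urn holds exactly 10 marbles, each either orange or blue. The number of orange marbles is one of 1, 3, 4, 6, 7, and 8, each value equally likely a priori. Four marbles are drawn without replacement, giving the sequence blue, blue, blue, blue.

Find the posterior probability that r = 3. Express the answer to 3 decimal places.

0.198

Under each hypothesis, the probability of the observed sequence is: P(data | r = 1) = (9/10)(8/9)(7/8)(6/7) = 0.6; P(data | r = 3) = (7/10)(6/9)(5/8)(4/7) = 0.16667; P(data | r = 4) = (6/10)(5/9)(4/8)(3/7) = 0.071429; P(data | r = 6) = (4/10)(3/9)(2/8)(1/7) = 0.0047619; P(data | r = 7) = (3/10)(2/9)(1/8)(0/7) = 0; P(data | r = 8) = (2/10)(1/9)(0/8) = 0.
Weighting by the prior gives 1/6 · 0.6 = 0.1, 1/6 · 0.16667 = 0.027778, 1/6 · 0.071429 = 0.011905, 1/6 · 0.0047619 = 0.00079365, 1/6 · 0 = 0, 1/6 · 0 = 0; summing to 0.14048.
Hence P(r = 3 | data) = (0.027778) / (0.14048) = 0.19774.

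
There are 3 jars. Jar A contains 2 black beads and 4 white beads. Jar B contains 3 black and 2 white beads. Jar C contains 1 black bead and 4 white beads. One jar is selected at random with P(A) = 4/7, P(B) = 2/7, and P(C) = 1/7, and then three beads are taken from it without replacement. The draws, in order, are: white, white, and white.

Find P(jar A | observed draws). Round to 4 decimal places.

Under each hypothesis, the probability of the observed sequence is: P(data | jar A) = (4/6)(3/5)(2/4) = 1/5; P(data | jar B) = (2/5)(1/4)(0/3) = 0; P(data | jar C) = (4/5)(3/4)(2/3) = 2/5.
The prior-weighted likelihoods are 4/7 · 1/5 = 4/35, 2/7 · 0 = 0, 1/7 · 2/5 = 2/35; these sum to 6/35.
Hence P(jar A | data) = (4/35) / (6/35) = 2/3.

0.6667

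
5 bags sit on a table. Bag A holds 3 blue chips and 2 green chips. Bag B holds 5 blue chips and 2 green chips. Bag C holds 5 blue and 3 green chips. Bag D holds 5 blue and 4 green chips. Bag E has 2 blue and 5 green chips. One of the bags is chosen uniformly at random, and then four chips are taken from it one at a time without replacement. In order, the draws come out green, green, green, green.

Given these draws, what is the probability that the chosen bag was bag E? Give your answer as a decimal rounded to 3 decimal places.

0.947

Compute the likelihood of the observed sequence for each case: P(data | bag A) = (2/5)(1/4)(0/3) = 0; P(data | bag B) = (2/7)(1/6)(0/5) = 0; P(data | bag C) = (3/8)(2/7)(1/6)(0/5) = 0; P(data | bag D) = (4/9)(3/8)(2/7)(1/6) = 1/126; P(data | bag E) = (5/7)(4/6)(3/5)(2/4) = 1/7.
The prior-weighted likelihoods are 1/5 · 0 = 0, 1/5 · 0 = 0, 1/5 · 0 = 0, 1/5 · 1/126 = 1/630, 1/5 · 1/7 = 1/35; these sum to 19/630.
By Bayes' rule, P(bag E | data) = (1/35) / (19/630) = 18/19.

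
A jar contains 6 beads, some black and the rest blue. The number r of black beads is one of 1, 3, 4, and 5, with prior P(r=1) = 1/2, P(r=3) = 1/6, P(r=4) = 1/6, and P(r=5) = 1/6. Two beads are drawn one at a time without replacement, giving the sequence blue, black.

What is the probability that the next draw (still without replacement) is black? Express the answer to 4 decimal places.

For each hypothesis, P(data | H) works out to: P(data | r = 1) = (5/6)(1/5) = 1/6; P(data | r = 3) = (3/6)(3/5) = 3/10; P(data | r = 4) = (2/6)(4/5) = 4/15; P(data | r = 5) = (1/6)(5/5) = 1/6.
Multiplying each by its prior: 1/2 · 1/6 = 1/12, 1/6 · 3/10 = 1/20, 1/6 · 4/15 = 2/45, 1/6 · 1/6 = 1/36; with total 37/180.
Normalising, the posterior is P(r = 1 | data) = 15/37, P(r = 3 | data) = 9/37, P(r = 4 | data) = 8/37, P(r = 5 | data) = 5/37.
The predictive probability is P(black next | data) = (0)(15/37) + (1/2)(9/37) + (3/4)(8/37) + (1)(5/37) = 31/74.

0.4189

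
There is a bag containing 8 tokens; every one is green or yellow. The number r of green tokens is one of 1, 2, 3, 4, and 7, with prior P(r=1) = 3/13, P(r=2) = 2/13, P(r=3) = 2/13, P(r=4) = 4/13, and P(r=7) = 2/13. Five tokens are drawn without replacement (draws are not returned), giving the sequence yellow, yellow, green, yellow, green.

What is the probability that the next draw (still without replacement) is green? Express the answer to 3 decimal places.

0.429

Compute the likelihood of the observed sequence for each case: P(data | r = 1) = (7/8)(6/7)(1/6)(5/5)(0/4) = 0; P(data | r = 2) = (6/8)(5/7)(2/6)(4/5)(1/4) = 1/28; P(data | r = 3) = (5/8)(4/7)(3/6)(3/5)(2/4) = 3/56; P(data | r = 4) = (4/8)(3/7)(4/6)(2/5)(3/4) = 3/70; P(data | r = 7) = (1/8)(0/7) = 0.
Weighting by the prior gives 3/13 · 0 = 0, 2/13 · 1/28 = 1/182, 2/13 · 3/56 = 3/364, 4/13 · 3/70 = 6/455, 2/13 · 0 = 0; these sum to 7/260.
Dividing through by the total gives posterior P(r = 1 | data) = 0, P(r = 2 | data) = 10/49, P(r = 3 | data) = 15/49, P(r = 4 | data) = 24/49, P(r = 7 | data) = 0.
The predictive probability is P(green next | data) = (0)(10/49) + (1/3)(15/49) + (2/3)(24/49) = 3/7.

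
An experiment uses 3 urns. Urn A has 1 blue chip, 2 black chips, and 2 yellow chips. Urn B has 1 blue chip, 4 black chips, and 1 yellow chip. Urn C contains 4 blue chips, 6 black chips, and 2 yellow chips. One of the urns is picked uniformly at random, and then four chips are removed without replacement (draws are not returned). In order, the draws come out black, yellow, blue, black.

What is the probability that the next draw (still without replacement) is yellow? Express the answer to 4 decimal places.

0.4128

The likelihood of the observed sequence under each hypothesis: P(data | urn A) = (2/5)(2/4)(1/3)(1/2) = 0.033333; P(data | urn B) = (4/6)(1/5)(1/4)(3/3) = 0.033333; P(data | urn C) = (6/12)(2/11)(4/10)(5/9) = 0.020202.
Multiplying each by its prior: 1/3 · 0.033333 = 0.011111, 1/3 · 0.033333 = 0.011111, 1/3 · 0.020202 = 0.006734; these sum to 0.028956.
Normalising, the posterior is P(urn A | data) = 0.38372, P(urn B | data) = 0.38372, P(urn C | data) = 0.23256.
So P(yellow next | data) = Σ P(yellow next | H) P(H | data) = (1)(0.38372) + (0)(0.38372) + (1/8)(0.23256) = 0.41279.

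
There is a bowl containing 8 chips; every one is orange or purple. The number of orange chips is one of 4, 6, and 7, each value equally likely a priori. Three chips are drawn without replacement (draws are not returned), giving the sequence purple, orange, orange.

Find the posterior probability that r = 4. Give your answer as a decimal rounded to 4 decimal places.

0.3200

The likelihood of the observed sequence under each hypothesis: P(data | r = 4) = (4/8)(4/7)(3/6) = 1/7; P(data | r = 6) = (2/8)(6/7)(5/6) = 5/28; P(data | r = 7) = (1/8)(7/7)(6/6) = 1/8.
Weighting by the prior gives 1/3 · 1/7 = 1/21, 1/3 · 5/28 = 5/84, 1/3 · 1/8 = 1/24; these sum to 25/168.
Hence P(r = 4 | data) = (1/21) / (25/168) = 8/25.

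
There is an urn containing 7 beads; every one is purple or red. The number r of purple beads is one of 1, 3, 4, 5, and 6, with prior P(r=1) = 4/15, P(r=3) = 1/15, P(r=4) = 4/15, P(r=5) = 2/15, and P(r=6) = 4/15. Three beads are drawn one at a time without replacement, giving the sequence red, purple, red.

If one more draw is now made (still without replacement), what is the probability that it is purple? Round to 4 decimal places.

For each hypothesis, P(data | H) works out to: P(data | r = 1) = (6/7)(1/6)(5/5) = 0.14286; P(data | r = 3) = (4/7)(3/6)(3/5) = 0.17143; P(data | r = 4) = (3/7)(4/6)(2/5) = 0.11429; P(data | r = 5) = (2/7)(5/6)(1/5) = 0.047619; P(data | r = 6) = (1/7)(6/6)(0/5) = 0.
The prior-weighted likelihoods are 4/15 · 0.14286 = 0.038095, 1/15 · 0.17143 = 0.011429, 4/15 · 0.11429 = 0.030476, 2/15 · 0.047619 = 0.0063492, 4/15 · 0 = 0; these sum to 0.086349.
Normalising, the posterior is P(r = 1 | data) = 0.44118, P(r = 3 | data) = 0.13235, P(r = 4 | data) = 0.35294, P(r = 5 | data) = 0.073529, P(r = 6 | data) = 0.
So P(purple next | data) = Σ P(purple next | H) P(H | data) = (0)(0.44118) + (1/2)(0.13235) + (3/4)(0.35294) + (1)(0.073529) = 0.40441.

0.4044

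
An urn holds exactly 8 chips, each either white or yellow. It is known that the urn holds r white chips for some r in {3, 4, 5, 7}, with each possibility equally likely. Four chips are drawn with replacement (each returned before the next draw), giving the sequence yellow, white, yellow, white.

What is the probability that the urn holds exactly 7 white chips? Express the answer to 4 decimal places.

0.0649

For each hypothesis, P(data | H) works out to: P(data | r = 3) = (5/8)(3/8)(5/8)(3/8) = 0.054932; P(data | r = 4) = (4/8)(4/8)(4/8)(4/8) = 0.0625; P(data | r = 5) = (3/8)(5/8)(3/8)(5/8) = 0.054932; P(data | r = 7) = (1/8)(7/8)(1/8)(7/8) = 0.011963.
Weighting by the prior gives 1/4 · 0.054932 = 0.013733, 1/4 · 0.0625 = 0.015625, 1/4 · 0.054932 = 0.013733, 1/4 · 0.011963 = 0.0029907; summing to 0.046082.
By Bayes' rule, P(r = 7 | data) = (0.0029907) / (0.046082) = 0.064901.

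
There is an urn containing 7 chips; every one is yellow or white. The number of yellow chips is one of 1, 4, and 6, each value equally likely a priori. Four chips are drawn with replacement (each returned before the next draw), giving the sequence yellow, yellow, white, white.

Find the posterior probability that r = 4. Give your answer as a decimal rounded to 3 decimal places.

Under each hypothesis, the probability of the observed sequence is: P(data | r = 1) = (1/7)(1/7)(6/7)(6/7) = 0.014994; P(data | r = 4) = (4/7)(4/7)(3/7)(3/7) = 0.059975; P(data | r = 6) = (6/7)(6/7)(1/7)(1/7) = 0.014994.
Weighting by the prior gives 1/3 · 0.014994 = 0.0049979, 1/3 · 0.059975 = 0.019992, 1/3 · 0.014994 = 0.0049979; with total 0.029988.
Therefore the posterior P(r = 4 | data) = (0.019992) / (0.029988) = 0.66667.

0.667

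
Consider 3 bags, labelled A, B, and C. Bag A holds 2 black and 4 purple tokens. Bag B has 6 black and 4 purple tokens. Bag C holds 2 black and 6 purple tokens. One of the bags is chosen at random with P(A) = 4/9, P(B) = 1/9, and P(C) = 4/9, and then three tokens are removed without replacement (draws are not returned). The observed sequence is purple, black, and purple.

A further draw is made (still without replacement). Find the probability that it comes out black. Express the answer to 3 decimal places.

For each hypothesis, P(data | H) works out to: P(data | bag A) = (4/6)(2/5)(3/4) = 1/5; P(data | bag B) = (4/10)(6/9)(3/8) = 1/10; P(data | bag C) = (6/8)(2/7)(5/6) = 5/28.
The prior-weighted likelihoods are 4/9 · 1/5 = 4/45, 1/9 · 1/10 = 1/90, 4/9 · 5/28 = 5/63; with total 113/630.
The posterior is then P(bag A | data) = 56/113, P(bag B | data) = 7/113, P(bag C | data) = 50/113.
So P(black next | data) = Σ P(black next | H) P(H | data) = (1/3)(56/113) + (5/7)(7/113) + (1/5)(50/113) = 101/339.

0.298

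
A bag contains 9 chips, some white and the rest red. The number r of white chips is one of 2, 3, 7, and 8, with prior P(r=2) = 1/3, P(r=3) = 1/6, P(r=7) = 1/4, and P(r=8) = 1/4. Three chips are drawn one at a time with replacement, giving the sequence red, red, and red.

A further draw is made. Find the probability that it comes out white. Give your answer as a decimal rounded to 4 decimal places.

0.2568

Compute the likelihood of the observed sequence for each case: P(data | r = 2) = (7/9)(7/9)(7/9) = 0.47051; P(data | r = 3) = (6/9)(6/9)(6/9) = 0.2963; P(data | r = 7) = (2/9)(2/9)(2/9) = 0.010974; P(data | r = 8) = (1/9)(1/9)(1/9) = 0.0013717.
Multiplying each by its prior: 1/3 · 0.47051 = 0.15684, 1/6 · 0.2963 = 0.049383, 1/4 · 0.010974 = 0.0027435, 1/4 · 0.0013717 = 0.00034294; with total 0.2093.
Normalising, the posterior is P(r = 2 | data) = 0.74932, P(r = 3 | data) = 0.23594, P(r = 7 | data) = 0.013108, P(r = 8 | data) = 0.0016384.
So P(white next | data) = Σ P(white next | H) P(H | data) = (2/9)(0.74932) + (1/3)(0.23594) + (7/9)(0.013108) + (8/9)(0.0016384) = 0.25681.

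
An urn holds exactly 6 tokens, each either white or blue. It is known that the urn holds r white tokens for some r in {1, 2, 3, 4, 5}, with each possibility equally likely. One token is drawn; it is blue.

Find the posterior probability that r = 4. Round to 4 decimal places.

For each hypothesis, P(data | H) works out to: P(data | r = 1) = (5/6) = 5/6; P(data | r = 2) = (4/6) = 2/3; P(data | r = 3) = (3/6) = 1/2; P(data | r = 4) = (2/6) = 1/3; P(data | r = 5) = (1/6) = 1/6.
Weighting by the prior gives 1/5 · 5/6 = 1/6, 1/5 · 2/3 = 2/15, 1/5 · 1/2 = 1/10, 1/5 · 1/3 = 1/15, 1/5 · 1/6 = 1/30; these sum to 1/2.
By Bayes' rule, P(r = 4 | data) = (1/15) / (1/2) = 2/15.

0.1333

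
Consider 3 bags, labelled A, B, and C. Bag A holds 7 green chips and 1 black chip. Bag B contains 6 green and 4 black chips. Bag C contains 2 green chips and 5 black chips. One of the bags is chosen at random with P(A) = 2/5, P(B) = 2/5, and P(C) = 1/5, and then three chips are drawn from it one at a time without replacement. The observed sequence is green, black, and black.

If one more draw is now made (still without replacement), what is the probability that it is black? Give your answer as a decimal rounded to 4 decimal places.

0.5122

Under each hypothesis, the probability of the observed sequence is: P(data | bag A) = (7/8)(1/7)(0/6) = 0; P(data | bag B) = (6/10)(4/9)(3/8) = 1/10; P(data | bag C) = (2/7)(5/6)(4/5) = 4/21.
The prior-weighted likelihoods are 2/5 · 0 = 0, 2/5 · 1/10 = 1/25, 1/5 · 4/21 = 4/105; summing to 41/525.
The posterior is then P(bag A | data) = 0, P(bag B | data) = 21/41, P(bag C | data) = 20/41.
Averaging over the posterior, P(black next | data) = (2/7)(21/41) + (3/4)(20/41) = 21/41.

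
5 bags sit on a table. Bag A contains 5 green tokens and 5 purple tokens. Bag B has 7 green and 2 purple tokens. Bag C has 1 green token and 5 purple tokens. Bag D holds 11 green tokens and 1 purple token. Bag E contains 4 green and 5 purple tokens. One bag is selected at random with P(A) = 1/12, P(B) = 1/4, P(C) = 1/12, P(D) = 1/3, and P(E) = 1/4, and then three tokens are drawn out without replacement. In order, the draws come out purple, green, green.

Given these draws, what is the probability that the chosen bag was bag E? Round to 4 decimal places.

0.2687

The likelihood of the observed sequence under each hypothesis: P(data | bag A) = (5/10)(5/9)(4/8) = 0.13889; P(data | bag B) = (2/9)(7/8)(6/7) = 0.16667; P(data | bag C) = (5/6)(1/5)(0/4) = 0; P(data | bag D) = (1/12)(11/11)(10/10) = 0.083333; P(data | bag E) = (5/9)(4/8)(3/7) = 0.11905.
Multiplying each by its prior: 1/12 · 0.13889 = 0.011574, 1/4 · 0.16667 = 0.041667, 1/12 · 0 = 0, 1/3 · 0.083333 = 0.027778, 1/4 · 0.11905 = 0.029762; these sum to 0.11078.
Therefore the posterior P(bag E | data) = (0.029762) / (0.11078) = 0.26866.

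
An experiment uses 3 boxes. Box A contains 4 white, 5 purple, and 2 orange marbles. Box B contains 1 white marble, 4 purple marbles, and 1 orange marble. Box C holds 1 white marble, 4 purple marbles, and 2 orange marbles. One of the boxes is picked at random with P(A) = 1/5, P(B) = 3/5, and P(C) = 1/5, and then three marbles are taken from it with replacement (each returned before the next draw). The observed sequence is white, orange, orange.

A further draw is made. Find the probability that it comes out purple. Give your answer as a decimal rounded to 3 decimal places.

0.569

Under each hypothesis, the probability of the observed sequence is: P(data | box A) = (4/11)(2/11)(2/11) = 0.012021; P(data | box B) = (1/6)(1/6)(1/6) = 0.0046296; P(data | box C) = (1/7)(2/7)(2/7) = 0.011662.
Weighting by the prior gives 1/5 · 0.012021 = 0.0024042, 3/5 · 0.0046296 = 0.0027778, 1/5 · 0.011662 = 0.0023324; these sum to 0.0075143.
The posterior is then P(box A | data) = 0.31995, P(box B | data) = 0.36966, P(box C | data) = 0.31039.
Averaging over the posterior, P(purple next | data) = (5/11)(0.31995) + (2/3)(0.36966) + (4/7)(0.31039) = 0.56924.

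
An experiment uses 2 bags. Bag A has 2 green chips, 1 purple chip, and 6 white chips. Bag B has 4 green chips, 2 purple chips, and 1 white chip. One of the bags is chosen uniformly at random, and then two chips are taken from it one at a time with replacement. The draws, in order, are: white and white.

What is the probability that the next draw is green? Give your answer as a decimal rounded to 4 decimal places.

For each hypothesis, P(data | H) works out to: P(data | bag A) = (6/9)(6/9) = 4/9; P(data | bag B) = (1/7)(1/7) = 1/49.
Weighting by the prior gives 1/2 · 4/9 = 2/9, 1/2 · 1/49 = 1/98; these sum to 205/882.
Dividing through by the total gives posterior P(bag A | data) = 0.9561, P(bag B | data) = 0.043902.
So P(green next | data) = Σ P(green next | H) P(H | data) = (2/9)(0.9561) + (4/7)(0.043902) = 0.23755.

0.2376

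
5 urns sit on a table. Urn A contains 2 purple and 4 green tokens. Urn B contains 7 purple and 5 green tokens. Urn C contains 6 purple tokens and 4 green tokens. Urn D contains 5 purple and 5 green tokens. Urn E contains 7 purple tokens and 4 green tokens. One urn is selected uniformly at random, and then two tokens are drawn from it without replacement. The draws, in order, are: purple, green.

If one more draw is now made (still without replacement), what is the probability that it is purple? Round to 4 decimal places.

0.5268

For each hypothesis, P(data | H) works out to: P(data | urn A) = (2/6)(4/5) = 0.26667; P(data | urn B) = (7/12)(5/11) = 0.26515; P(data | urn C) = (6/10)(4/9) = 0.26667; P(data | urn D) = (5/10)(5/9) = 0.27778; P(data | urn E) = (7/11)(4/10) = 0.25455.
Multiplying each by its prior: 1/5 · 0.26667 = 0.053333, 1/5 · 0.26515 = 0.05303, 1/5 · 0.26667 = 0.053333, 1/5 · 0.27778 = 0.055556, 1/5 · 0.25455 = 0.050909; summing to 0.26616.
The posterior is then P(urn A | data) = 0.20038, P(urn B | data) = 0.19924, P(urn C | data) = 0.20038, P(urn D | data) = 0.20873, P(urn E | data) = 0.19127.
The predictive probability is P(purple next | data) = (1/4)(0.20038) + (3/5)(0.19924) + (5/8)(0.20038) + (1/2)(0.20873) + (2/3)(0.19127) = 0.52676.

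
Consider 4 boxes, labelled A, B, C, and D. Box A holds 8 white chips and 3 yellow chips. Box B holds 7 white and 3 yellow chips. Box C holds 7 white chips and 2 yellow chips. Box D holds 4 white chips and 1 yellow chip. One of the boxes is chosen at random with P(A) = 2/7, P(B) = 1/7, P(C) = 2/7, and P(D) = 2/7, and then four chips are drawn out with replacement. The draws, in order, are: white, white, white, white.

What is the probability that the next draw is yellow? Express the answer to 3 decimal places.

0.234

Compute the likelihood of the observed sequence for each case: P(data | box A) = (8/11)(8/11)(8/11)(8/11) = 0.27976; P(data | box B) = (7/10)(7/10)(7/10)(7/10) = 0.2401; P(data | box C) = (7/9)(7/9)(7/9)(7/9) = 0.36595; P(data | box D) = (4/5)(4/5)(4/5)(4/5) = 0.4096.
Multiplying each by its prior: 2/7 · 0.27976 = 0.079932, 1/7 · 0.2401 = 0.0343, 2/7 · 0.36595 = 0.10456, 2/7 · 0.4096 = 0.11703; these sum to 0.33582.
The posterior is then P(box A | data) = 0.23802, P(box B | data) = 0.10214, P(box C | data) = 0.31135, P(box D | data) = 0.34849.
So P(yellow next | data) = Σ P(yellow next | H) P(H | data) = (3/11)(0.23802) + (3/10)(0.10214) + (2/9)(0.31135) + (1/5)(0.34849) = 0.23444.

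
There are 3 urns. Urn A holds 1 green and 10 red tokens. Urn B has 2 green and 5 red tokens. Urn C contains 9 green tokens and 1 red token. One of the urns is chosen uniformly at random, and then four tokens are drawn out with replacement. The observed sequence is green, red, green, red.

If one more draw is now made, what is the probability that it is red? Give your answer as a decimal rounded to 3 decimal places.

For each hypothesis, P(data | H) works out to: P(data | urn A) = (1/11)(10/11)(1/11)(10/11) = 0.0068301; P(data | urn B) = (2/7)(5/7)(2/7)(5/7) = 0.041649; P(data | urn C) = (9/10)(1/10)(9/10)(1/10) = 0.0081.
The prior-weighted likelihoods are 1/3 · 0.0068301 = 0.0022767, 1/3 · 0.041649 = 0.013883, 1/3 · 0.0081 = 0.0027; with total 0.01886.
Normalising, the posterior is P(urn A | data) = 0.12072, P(urn B | data) = 0.73612, P(urn C | data) = 0.14316.
Averaging over the posterior, P(red next | data) = (10/11)(0.12072) + (5/7)(0.73612) + (1/10)(0.14316) = 0.64986.

0.650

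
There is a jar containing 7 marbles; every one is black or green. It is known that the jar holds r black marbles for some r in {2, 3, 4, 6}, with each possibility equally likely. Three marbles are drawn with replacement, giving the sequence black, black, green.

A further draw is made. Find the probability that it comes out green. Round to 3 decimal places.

0.433

For each hypothesis, P(data | H) works out to: P(data | r = 2) = (2/7)(2/7)(5/7) = 20/343; P(data | r = 3) = (3/7)(3/7)(4/7) = 36/343; P(data | r = 4) = (4/7)(4/7)(3/7) = 48/343; P(data | r = 6) = (6/7)(6/7)(1/7) = 36/343.
Multiplying each by its prior: 1/4 · 20/343 = 5/343, 1/4 · 36/343 = 9/343, 1/4 · 48/343 = 12/343, 1/4 · 36/343 = 9/343; summing to 5/49.
Normalising, the posterior is P(r = 2 | data) = 1/7, P(r = 3 | data) = 9/35, P(r = 4 | data) = 12/35, P(r = 6 | data) = 9/35.
The predictive probability is P(green next | data) = (5/7)(1/7) + (4/7)(9/35) + (3/7)(12/35) + (1/7)(9/35) = 106/245.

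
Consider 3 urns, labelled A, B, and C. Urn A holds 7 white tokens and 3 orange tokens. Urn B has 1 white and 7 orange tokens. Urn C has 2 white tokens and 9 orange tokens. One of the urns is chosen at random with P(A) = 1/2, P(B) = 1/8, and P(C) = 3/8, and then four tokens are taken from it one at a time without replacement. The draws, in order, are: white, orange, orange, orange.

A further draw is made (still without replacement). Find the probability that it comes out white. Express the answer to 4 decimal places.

Under each hypothesis, the probability of the observed sequence is: P(data | urn A) = (7/10)(3/9)(2/8)(1/7) = 0.0083333; P(data | urn B) = (1/8)(7/7)(6/6)(5/5) = 0.125; P(data | urn C) = (2/11)(9/10)(8/9)(7/8) = 0.12727.
The prior-weighted likelihoods are 1/2 · 0.0083333 = 0.0041667, 1/8 · 0.125 = 0.015625, 3/8 · 0.12727 = 0.047727; with total 0.067519.
The posterior is then P(urn A | data) = 0.061711, P(urn B | data) = 0.23142, P(urn C | data) = 0.70687.
Averaging over the posterior, P(white next | data) = (1)(0.061711) + (0)(0.23142) + (1/7)(0.70687) = 0.16269.

0.1627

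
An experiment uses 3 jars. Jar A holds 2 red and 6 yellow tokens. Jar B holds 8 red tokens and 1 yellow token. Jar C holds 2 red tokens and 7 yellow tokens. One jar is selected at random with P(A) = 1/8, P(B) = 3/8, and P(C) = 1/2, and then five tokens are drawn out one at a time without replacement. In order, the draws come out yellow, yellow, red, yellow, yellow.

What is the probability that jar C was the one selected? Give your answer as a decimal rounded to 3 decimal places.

0.806

For each hypothesis, P(data | H) works out to: P(data | jar A) = (6/8)(5/7)(2/6)(4/5)(3/4) = 0.10714; P(data | jar B) = (1/9)(0/8) = 0; P(data | jar C) = (7/9)(6/8)(2/7)(5/6)(4/5) = 0.11111.
The prior-weighted likelihoods are 1/8 · 0.10714 = 0.013393, 3/8 · 0 = 0, 1/2 · 0.11111 = 0.055556; with total 0.068948.
Hence P(jar C | data) = (0.055556) / (0.068948) = 0.80576.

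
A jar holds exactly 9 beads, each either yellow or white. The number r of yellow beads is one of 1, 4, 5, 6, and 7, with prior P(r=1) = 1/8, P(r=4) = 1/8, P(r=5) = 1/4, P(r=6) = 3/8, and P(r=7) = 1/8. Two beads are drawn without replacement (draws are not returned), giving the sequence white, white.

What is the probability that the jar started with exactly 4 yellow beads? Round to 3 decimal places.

The likelihood of the observed sequence under each hypothesis: P(data | r = 1) = (8/9)(7/8) = 7/9; P(data | r = 4) = (5/9)(4/8) = 5/18; P(data | r = 5) = (4/9)(3/8) = 1/6; P(data | r = 6) = (3/9)(2/8) = 1/12; P(data | r = 7) = (2/9)(1/8) = 1/36.
The prior-weighted likelihoods are 1/8 · 7/9 = 7/72, 1/8 · 5/18 = 5/144, 1/4 · 1/6 = 1/24, 3/8 · 1/12 = 1/32, 1/8 · 1/36 = 1/288; these sum to 5/24.
So P(r = 4 | data) = (5/144) / (5/24) = 1/6.

0.167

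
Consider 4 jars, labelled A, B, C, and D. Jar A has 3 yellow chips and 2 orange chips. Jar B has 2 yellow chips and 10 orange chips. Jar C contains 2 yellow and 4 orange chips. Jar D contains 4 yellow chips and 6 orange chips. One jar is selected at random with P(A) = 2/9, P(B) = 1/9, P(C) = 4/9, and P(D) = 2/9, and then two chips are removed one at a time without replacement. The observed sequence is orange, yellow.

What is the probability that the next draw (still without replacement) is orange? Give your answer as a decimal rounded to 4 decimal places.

The likelihood of the observed sequence under each hypothesis: P(data | jar A) = (2/5)(3/4) = 0.3; P(data | jar B) = (10/12)(2/11) = 0.15152; P(data | jar C) = (4/6)(2/5) = 0.26667; P(data | jar D) = (6/10)(4/9) = 0.26667.
Weighting by the prior gives 2/9 · 0.3 = 0.066667, 1/9 · 0.15152 = 0.016835, 4/9 · 0.26667 = 0.11852, 2/9 · 0.26667 = 0.059259; summing to 0.26128.
Dividing through by the total gives posterior P(jar A | data) = 0.25515, P(jar B | data) = 0.064433, P(jar C | data) = 0.45361, P(jar D | data) = 0.2268.
The predictive probability is P(orange next | data) = (1/3)(0.25515) + (9/10)(0.064433) + (3/4)(0.45361) + (5/8)(0.2268) = 0.625.

0.6250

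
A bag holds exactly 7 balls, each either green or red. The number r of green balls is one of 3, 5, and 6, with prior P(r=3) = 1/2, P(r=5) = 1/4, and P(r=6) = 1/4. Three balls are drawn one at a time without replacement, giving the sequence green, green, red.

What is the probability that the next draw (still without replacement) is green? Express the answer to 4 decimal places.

For each hypothesis, P(data | H) works out to: P(data | r = 3) = (3/7)(2/6)(4/5) = 4/35; P(data | r = 5) = (5/7)(4/6)(2/5) = 4/21; P(data | r = 6) = (6/7)(5/6)(1/5) = 1/7.
Multiplying each by its prior: 1/2 · 4/35 = 2/35, 1/4 · 4/21 = 1/21, 1/4 · 1/7 = 1/28; with total 59/420.
Dividing through by the total gives posterior P(r = 3 | data) = 24/59, P(r = 5 | data) = 20/59, P(r = 6 | data) = 15/59.
Averaging over the posterior, P(green next | data) = (1/4)(24/59) + (3/4)(20/59) + (1)(15/59) = 36/59.

0.6102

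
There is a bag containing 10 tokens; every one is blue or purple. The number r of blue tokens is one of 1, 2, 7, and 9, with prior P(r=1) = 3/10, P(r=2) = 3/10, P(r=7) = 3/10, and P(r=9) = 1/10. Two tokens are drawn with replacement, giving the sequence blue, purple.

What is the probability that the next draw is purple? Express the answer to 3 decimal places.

The likelihood of the observed sequence under each hypothesis: P(data | r = 1) = (1/10)(9/10) = 9/100; P(data | r = 2) = (2/10)(8/10) = 4/25; P(data | r = 7) = (7/10)(3/10) = 21/100; P(data | r = 9) = (9/10)(1/10) = 9/100.
Weighting by the prior gives 3/10 · 9/100 = 27/1000, 3/10 · 4/25 = 6/125, 3/10 · 21/100 = 63/1000, 1/10 · 9/100 = 9/1000; summing to 147/1000.
Normalising, the posterior is P(r = 1 | data) = 9/49, P(r = 2 | data) = 16/49, P(r = 7 | data) = 3/7, P(r = 9 | data) = 3/49.
Averaging over the posterior, P(purple next | data) = (9/10)(9/49) + (4/5)(16/49) + (3/10)(3/7) + (1/10)(3/49) = 55/98.

0.561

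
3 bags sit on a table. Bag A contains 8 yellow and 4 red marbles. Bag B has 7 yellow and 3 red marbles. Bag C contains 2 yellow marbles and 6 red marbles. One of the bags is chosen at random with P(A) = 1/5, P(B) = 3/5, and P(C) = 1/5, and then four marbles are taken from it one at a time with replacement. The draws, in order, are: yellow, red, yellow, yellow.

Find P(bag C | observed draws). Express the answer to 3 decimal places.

0.028

For each hypothesis, P(data | H) works out to: P(data | bag A) = (8/12)(4/12)(8/12)(8/12) = 0.098765; P(data | bag B) = (7/10)(3/10)(7/10)(7/10) = 0.1029; P(data | bag C) = (2/8)(6/8)(2/8)(2/8) = 0.011719.
Weighting by the prior gives 1/5 · 0.098765 = 0.019753, 3/5 · 0.1029 = 0.06174, 1/5 · 0.011719 = 0.0023437; these sum to 0.083837.
Therefore the posterior P(bag C | data) = (0.0023437) / (0.083837) = 0.027956.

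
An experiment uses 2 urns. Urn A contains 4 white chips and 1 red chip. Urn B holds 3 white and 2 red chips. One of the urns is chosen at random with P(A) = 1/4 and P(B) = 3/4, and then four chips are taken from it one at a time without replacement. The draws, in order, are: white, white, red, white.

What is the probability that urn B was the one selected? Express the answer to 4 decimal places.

The likelihood of the observed sequence under each hypothesis: P(data | urn A) = (4/5)(3/4)(1/3)(2/2) = 1/5; P(data | urn B) = (3/5)(2/4)(2/3)(1/2) = 1/10.
Weighting by the prior gives 1/4 · 1/5 = 1/20, 3/4 · 1/10 = 3/40; these sum to 1/8.
Therefore the posterior P(urn B | data) = (3/40) / (1/8) = 3/5.

0.6000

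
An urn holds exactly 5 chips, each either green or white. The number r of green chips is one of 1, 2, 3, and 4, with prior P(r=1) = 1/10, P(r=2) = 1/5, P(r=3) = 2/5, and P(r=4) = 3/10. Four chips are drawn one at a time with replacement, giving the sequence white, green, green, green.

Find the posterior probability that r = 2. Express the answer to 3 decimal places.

0.104

Compute the likelihood of the observed sequence for each case: P(data | r = 1) = (4/5)(1/5)(1/5)(1/5) = 0.0064; P(data | r = 2) = (3/5)(2/5)(2/5)(2/5) = 0.0384; P(data | r = 3) = (2/5)(3/5)(3/5)(3/5) = 0.0864; P(data | r = 4) = (1/5)(4/5)(4/5)(4/5) = 0.1024.
Multiplying each by its prior: 1/10 · 0.0064 = 0.00064, 1/5 · 0.0384 = 0.00768, 2/5 · 0.0864 = 0.03456, 3/10 · 0.1024 = 0.03072; summing to 0.0736.
Hence P(r = 2 | data) = (0.00768) / (0.0736) = 0.10435.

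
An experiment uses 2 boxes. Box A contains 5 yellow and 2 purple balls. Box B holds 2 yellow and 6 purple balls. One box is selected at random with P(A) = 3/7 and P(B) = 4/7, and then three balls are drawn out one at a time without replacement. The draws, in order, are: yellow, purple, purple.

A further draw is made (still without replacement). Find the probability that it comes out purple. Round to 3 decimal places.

0.667

Compute the likelihood of the observed sequence for each case: P(data | box A) = (5/7)(2/6)(1/5) = 1/21; P(data | box B) = (2/8)(6/7)(5/6) = 5/28.
The prior-weighted likelihoods are 3/7 · 1/21 = 1/49, 4/7 · 5/28 = 5/49; with total 6/49.
Normalising, the posterior is P(box A | data) = 1/6, P(box B | data) = 5/6.
Averaging over the posterior, P(purple next | data) = (0)(1/6) + (4/5)(5/6) = 2/3.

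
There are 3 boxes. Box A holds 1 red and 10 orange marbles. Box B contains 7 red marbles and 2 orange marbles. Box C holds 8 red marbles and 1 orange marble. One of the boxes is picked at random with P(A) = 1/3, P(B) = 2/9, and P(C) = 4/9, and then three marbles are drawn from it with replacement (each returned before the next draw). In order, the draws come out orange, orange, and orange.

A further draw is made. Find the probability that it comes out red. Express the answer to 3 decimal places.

0.099

Compute the likelihood of the observed sequence for each case: P(data | box A) = (10/11)(10/11)(10/11) = 0.75131; P(data | box B) = (2/9)(2/9)(2/9) = 0.010974; P(data | box C) = (1/9)(1/9)(1/9) = 0.0013717.
Weighting by the prior gives 1/3 · 0.75131 = 0.25044, 2/9 · 0.010974 = 0.0024387, 4/9 · 0.0013717 = 0.00060966; with total 0.25349.
Normalising, the posterior is P(box A | data) = 0.98797, P(box B | data) = 0.0096204, P(box C | data) = 0.0024051.
The predictive probability is P(red next | data) = (1/11)(0.98797) + (7/9)(0.0096204) + (8/9)(0.0024051) = 0.099436.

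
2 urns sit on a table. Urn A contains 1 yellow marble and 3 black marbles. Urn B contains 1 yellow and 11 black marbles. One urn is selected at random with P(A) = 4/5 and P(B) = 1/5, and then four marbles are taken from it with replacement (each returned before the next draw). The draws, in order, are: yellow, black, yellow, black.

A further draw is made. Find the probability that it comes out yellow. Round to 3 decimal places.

Under each hypothesis, the probability of the observed sequence is: P(data | urn A) = (1/4)(3/4)(1/4)(3/4) = 0.035156; P(data | urn B) = (1/12)(11/12)(1/12)(11/12) = 0.0058353.
Weighting by the prior gives 4/5 · 0.035156 = 0.028125, 1/5 · 0.0058353 = 0.0011671; summing to 0.029292.
The posterior is then P(urn A | data) = 0.96016, P(urn B | data) = 0.039842.
The predictive probability is P(yellow next | data) = (1/4)(0.96016) + (1/12)(0.039842) = 0.24336.

0.243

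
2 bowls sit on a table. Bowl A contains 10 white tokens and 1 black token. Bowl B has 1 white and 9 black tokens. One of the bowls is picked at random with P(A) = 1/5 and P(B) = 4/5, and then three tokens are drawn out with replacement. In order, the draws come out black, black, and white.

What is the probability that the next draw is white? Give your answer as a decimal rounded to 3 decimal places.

0.118

Compute the likelihood of the observed sequence for each case: P(data | bowl A) = (1/11)(1/11)(10/11) = 0.0075131; P(data | bowl B) = (9/10)(9/10)(1/10) = 0.081.
Multiplying each by its prior: 1/5 · 0.0075131 = 0.0015026, 4/5 · 0.081 = 0.0648; with total 0.066303.
The posterior is then P(bowl A | data) = 0.022663, P(bowl B | data) = 0.97734.
Averaging over the posterior, P(white next | data) = (10/11)(0.022663) + (1/10)(0.97734) = 0.11834.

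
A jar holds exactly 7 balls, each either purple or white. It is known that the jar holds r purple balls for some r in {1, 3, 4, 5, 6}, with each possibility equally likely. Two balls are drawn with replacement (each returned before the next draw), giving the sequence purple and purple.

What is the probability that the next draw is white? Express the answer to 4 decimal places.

For each hypothesis, P(data | H) works out to: P(data | r = 1) = (1/7)(1/7) = 1/49; P(data | r = 3) = (3/7)(3/7) = 9/49; P(data | r = 4) = (4/7)(4/7) = 16/49; P(data | r = 5) = (5/7)(5/7) = 25/49; P(data | r = 6) = (6/7)(6/7) = 36/49.
The prior-weighted likelihoods are 1/5 · 1/49 = 1/245, 1/5 · 9/49 = 9/245, 1/5 · 16/49 = 16/245, 1/5 · 25/49 = 5/49, 1/5 · 36/49 = 36/245; with total 87/245.
The posterior is then P(r = 1 | data) = 1/87, P(r = 3 | data) = 3/29, P(r = 4 | data) = 16/87, P(r = 5 | data) = 25/87, P(r = 6 | data) = 12/29.
The predictive probability is P(white next | data) = (6/7)(1/87) + (4/7)(3/29) + (3/7)(16/87) + (2/7)(25/87) + (1/7)(12/29) = 176/609.

0.2890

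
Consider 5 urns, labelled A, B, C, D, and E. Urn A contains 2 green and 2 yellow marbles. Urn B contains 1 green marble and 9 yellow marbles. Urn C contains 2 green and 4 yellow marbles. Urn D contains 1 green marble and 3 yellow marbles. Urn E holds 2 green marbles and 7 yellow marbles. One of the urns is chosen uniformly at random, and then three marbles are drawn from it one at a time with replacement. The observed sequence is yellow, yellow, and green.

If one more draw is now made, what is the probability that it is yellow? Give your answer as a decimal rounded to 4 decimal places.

0.7060

The likelihood of the observed sequence under each hypothesis: P(data | urn A) = (2/4)(2/4)(2/4) = 0.125; P(data | urn B) = (9/10)(9/10)(1/10) = 0.081; P(data | urn C) = (4/6)(4/6)(2/6) = 0.14815; P(data | urn D) = (3/4)(3/4)(1/4) = 0.14062; P(data | urn E) = (7/9)(7/9)(2/9) = 0.13443.
Multiplying each by its prior: 1/5 · 0.125 = 0.025, 1/5 · 0.081 = 0.0162, 1/5 · 0.14815 = 0.02963, 1/5 · 0.14062 = 0.028125, 1/5 · 0.13443 = 0.026886; summing to 0.12584.
The posterior is then P(urn A | data) = 0.19866, P(urn B | data) = 0.12873, P(urn C | data) = 0.23545, P(urn D | data) = 0.2235, P(urn E | data) = 0.21365.
Averaging over the posterior, P(yellow next | data) = (1/2)(0.19866) + (9/10)(0.12873) + (2/3)(0.23545) + (3/4)(0.2235) + (7/9)(0.21365) = 0.70596.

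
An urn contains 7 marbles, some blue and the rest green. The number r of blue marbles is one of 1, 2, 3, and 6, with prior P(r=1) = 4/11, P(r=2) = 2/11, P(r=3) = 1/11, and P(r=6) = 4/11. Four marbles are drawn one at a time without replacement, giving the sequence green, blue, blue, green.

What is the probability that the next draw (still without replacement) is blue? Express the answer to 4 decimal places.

Under each hypothesis, the probability of the observed sequence is: P(data | r = 1) = (6/7)(1/6)(0/5) = 0; P(data | r = 2) = (5/7)(2/6)(1/5)(4/4) = 0.047619; P(data | r = 3) = (4/7)(3/6)(2/5)(3/4) = 0.085714; P(data | r = 6) = (1/7)(6/6)(5/5)(0/4) = 0.
Multiplying each by its prior: 4/11 · 0 = 0, 2/11 · 0.047619 = 0.008658, 1/11 · 0.085714 = 0.0077922, 4/11 · 0 = 0; with total 0.01645.
Dividing through by the total gives posterior P(r = 1 | data) = 0, P(r = 2 | data) = 0.52632, P(r = 3 | data) = 0.47368, P(r = 6 | data) = 0.
So P(blue next | data) = Σ P(blue next | H) P(H | data) = (0)(0.52632) + (1/3)(0.47368) = 0.15789.

0.1579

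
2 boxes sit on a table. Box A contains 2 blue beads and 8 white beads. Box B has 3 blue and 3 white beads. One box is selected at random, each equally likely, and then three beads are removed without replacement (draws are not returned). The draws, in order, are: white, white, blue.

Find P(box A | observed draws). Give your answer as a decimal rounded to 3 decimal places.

For each hypothesis, P(data | H) works out to: P(data | box A) = (8/10)(7/9)(2/8) = 7/45; P(data | box B) = (3/6)(2/5)(3/4) = 3/20.
The prior-weighted likelihoods are 1/2 · 7/45 = 7/90, 1/2 · 3/20 = 3/40; these sum to 11/72.
So P(box A | data) = (7/90) / (11/72) = 28/55.

0.509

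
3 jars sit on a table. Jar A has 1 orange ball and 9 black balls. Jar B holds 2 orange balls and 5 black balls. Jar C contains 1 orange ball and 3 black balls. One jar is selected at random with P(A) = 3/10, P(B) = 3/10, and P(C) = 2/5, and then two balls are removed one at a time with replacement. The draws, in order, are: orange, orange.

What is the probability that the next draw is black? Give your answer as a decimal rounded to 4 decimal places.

0.7419

The likelihood of the observed sequence under each hypothesis: P(data | jar A) = (1/10)(1/10) = 0.01; P(data | jar B) = (2/7)(2/7) = 0.081633; P(data | jar C) = (1/4)(1/4) = 0.0625.
The prior-weighted likelihoods are 3/10 · 0.01 = 0.003, 3/10 · 0.081633 = 0.02449, 2/5 · 0.0625 = 0.025; with total 0.05249.
Dividing through by the total gives posterior P(jar A | data) = 0.057154, P(jar B | data) = 0.46656, P(jar C | data) = 0.47628.
The predictive probability is P(black next | data) = (9/10)(0.057154) + (5/7)(0.46656) + (3/4)(0.47628) = 0.74191.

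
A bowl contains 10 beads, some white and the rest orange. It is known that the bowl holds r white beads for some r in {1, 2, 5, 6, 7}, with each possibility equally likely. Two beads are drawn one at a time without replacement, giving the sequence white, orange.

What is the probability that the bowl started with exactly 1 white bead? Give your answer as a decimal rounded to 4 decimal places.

0.0947

The likelihood of the observed sequence under each hypothesis: P(data | r = 1) = (1/10)(9/9) = 1/10; P(data | r = 2) = (2/10)(8/9) = 8/45; P(data | r = 5) = (5/10)(5/9) = 5/18; P(data | r = 6) = (6/10)(4/9) = 4/15; P(data | r = 7) = (7/10)(3/9) = 7/30.
Weighting by the prior gives 1/5 · 1/10 = 1/50, 1/5 · 8/45 = 8/225, 1/5 · 5/18 = 1/18, 1/5 · 4/15 = 4/75, 1/5 · 7/30 = 7/150; with total 19/90.
Hence P(r = 1 | data) = (1/50) / (19/90) = 9/95.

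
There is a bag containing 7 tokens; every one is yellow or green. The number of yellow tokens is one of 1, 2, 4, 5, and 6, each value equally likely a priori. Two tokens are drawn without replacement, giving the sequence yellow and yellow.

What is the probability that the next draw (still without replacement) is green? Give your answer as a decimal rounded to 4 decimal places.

For each hypothesis, P(data | H) works out to: P(data | r = 1) = (1/7)(0/6) = 0; P(data | r = 2) = (2/7)(1/6) = 1/21; P(data | r = 4) = (4/7)(3/6) = 2/7; P(data | r = 5) = (5/7)(4/6) = 10/21; P(data | r = 6) = (6/7)(5/6) = 5/7.
Multiplying each by its prior: 1/5 · 0 = 0, 1/5 · 1/21 = 1/105, 1/5 · 2/7 = 2/35, 1/5 · 10/21 = 2/21, 1/5 · 5/7 = 1/7; summing to 32/105.
The posterior is then P(r = 1 | data) = 0, P(r = 2 | data) = 1/32, P(r = 4 | data) = 3/16, P(r = 5 | data) = 5/16, P(r = 6 | data) = 15/32.
The predictive probability is P(green next | data) = (1)(1/32) + (3/5)(3/16) + (2/5)(5/16) + (1/5)(15/32) = 29/80.

0.3625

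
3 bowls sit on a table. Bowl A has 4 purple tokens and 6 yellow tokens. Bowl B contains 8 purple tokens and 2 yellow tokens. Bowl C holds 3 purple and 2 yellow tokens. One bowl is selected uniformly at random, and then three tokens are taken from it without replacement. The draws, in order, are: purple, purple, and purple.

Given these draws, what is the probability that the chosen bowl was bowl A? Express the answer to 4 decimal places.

0.0556

The likelihood of the observed sequence under each hypothesis: P(data | bowl A) = (4/10)(3/9)(2/8) = 1/30; P(data | bowl B) = (8/10)(7/9)(6/8) = 7/15; P(data | bowl C) = (3/5)(2/4)(1/3) = 1/10.
Multiplying each by its prior: 1/3 · 1/30 = 1/90, 1/3 · 7/15 = 7/45, 1/3 · 1/10 = 1/30; summing to 1/5.
So P(bowl A | data) = (1/90) / (1/5) = 1/18.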